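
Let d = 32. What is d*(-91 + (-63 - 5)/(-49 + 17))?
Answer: -2844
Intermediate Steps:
d*(-91 + (-63 - 5)/(-49 + 17)) = 32*(-91 + (-63 - 5)/(-49 + 17)) = 32*(-91 - 68/(-32)) = 32*(-91 - 68*(-1/32)) = 32*(-91 + 17/8) = 32*(-711/8) = -2844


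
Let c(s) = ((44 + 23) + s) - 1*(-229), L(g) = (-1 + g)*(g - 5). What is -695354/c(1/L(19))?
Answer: -175229208/74593 ≈ -2349.1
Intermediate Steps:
L(g) = (-1 + g)*(-5 + g)
c(s) = 296 + s (c(s) = (67 + s) + 229 = 296 + s)
-695354/c(1/L(19)) = -695354/(296 + 1/(5 + 19² - 6*19)) = -695354/(296 + 1/(5 + 361 - 114)) = -695354/(296 + 1/252) = -695354/74593/252 = -695354*252/74593 = -175229208/74593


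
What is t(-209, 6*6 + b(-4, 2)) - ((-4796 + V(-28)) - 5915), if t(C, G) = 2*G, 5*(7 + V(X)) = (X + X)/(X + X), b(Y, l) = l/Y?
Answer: 53944/5 ≈ 10789.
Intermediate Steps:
V(X) = -34/5 (V(X) = -7 + ((X + X)/(X + X))/5 = -7 + ((2*X)/((2*X)))/5 = -7 + ((2*X)*(1/(2*X)))/5 = -7 + (⅕)*1 = -7 + ⅕ = -34/5)
t(-209, 6*6 + b(-4, 2)) - ((-4796 + V(-28)) - 5915) = 2*(6*6 + 2/(-4)) - ((-4796 - 34/5) - 5915) = 2*(36 + 2*(-¼)) - (-24014/5 - 5915) = 2*(36 - ½) - 1*(-53589/5) = 2*(71/2) + 53589/5 = 71 + 53589/5 = 53944/5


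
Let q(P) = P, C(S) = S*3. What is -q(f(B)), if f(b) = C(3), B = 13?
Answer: -9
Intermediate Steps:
C(S) = 3*S
f(b) = 9 (f(b) = 3*3 = 9)
-q(f(B)) = -1*9 = -9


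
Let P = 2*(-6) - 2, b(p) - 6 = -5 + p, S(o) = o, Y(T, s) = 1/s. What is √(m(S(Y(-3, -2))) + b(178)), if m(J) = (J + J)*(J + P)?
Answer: 3*√86/2 ≈ 13.910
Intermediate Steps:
Y(T, s) = 1/s
b(p) = 1 + p (b(p) = 6 + (-5 + p) = 1 + p)
P = -14 (P = -12 - 2 = -14)
m(J) = 2*J*(-14 + J) (m(J) = (J + J)*(J - 14) = (2*J)*(-14 + J) = 2*J*(-14 + J))
√(m(S(Y(-3, -2))) + b(178)) = √(2*(-14 + 1/(-2))/(-2) + (1 + 178)) = √(2*(-½)*(-14 - ½) + 179) = √(2*(-½)*(-29/2) + 179) = √(29/2 + 179) = √(387/2) = 3*√86/2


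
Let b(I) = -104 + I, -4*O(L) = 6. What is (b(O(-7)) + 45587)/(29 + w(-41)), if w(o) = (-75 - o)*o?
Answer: 90963/2846 ≈ 31.962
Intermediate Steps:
O(L) = -3/2 (O(L) = -1/4*6 = -3/2)
w(o) = o*(-75 - o)
(b(O(-7)) + 45587)/(29 + w(-41)) = ((-104 - 3/2) + 45587)/(29 - 1*(-41)*(75 - 41)) = (-211/2 + 45587)/(29 - 1*(-41)*34) = 90963/(2*(29 + 1394)) = (90963/2)/1423 = (90963/2)*(1/1423) = 90963/2846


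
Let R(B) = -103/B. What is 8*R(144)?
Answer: -103/18 ≈ -5.7222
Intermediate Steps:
8*R(144) = 8*(-103/144) = -103/18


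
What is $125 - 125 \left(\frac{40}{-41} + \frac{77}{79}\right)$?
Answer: $\frac{405250}{3239} \approx 125.12$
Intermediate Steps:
$125 - 125 \left(\frac{40}{-41} + \frac{77}{79}\right) = 125 - 125 \left(40 \left(- \frac{1}{41}\right) + 77 \cdot \frac{1}{79}\right) = 125 - 125 \left(- \frac{40}{41} + \frac{77}{79}\right) = 125 - - \frac{375}{3239} = 125 + \frac{375}{3239} = \frac{405250}{3239}$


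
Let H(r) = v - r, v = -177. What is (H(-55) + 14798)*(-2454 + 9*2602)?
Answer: 307667664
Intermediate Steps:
H(r) = -177 - r
(H(-55) + 14798)*(-2454 + 9*2602) = ((-177 - 1*(-55)) + 14798)*(-2454 + 9*2602) = ((-177 + 55) + 14798)*(-2454 + 23418) = (-122 + 14798)*20964 = 14676*20964 = 307667664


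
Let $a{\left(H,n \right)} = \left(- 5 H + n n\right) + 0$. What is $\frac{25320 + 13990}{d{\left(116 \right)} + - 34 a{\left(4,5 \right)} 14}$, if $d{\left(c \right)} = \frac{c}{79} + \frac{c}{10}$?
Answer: $- \frac{7763725}{467469} \approx -16.608$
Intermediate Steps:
$a{\left(H,n \right)} = n^{2} - 5 H$ ($a{\left(H,n \right)} = \left(- 5 H + n^{2}\right) + 0 = \left(n^{2} - 5 H\right) + 0 = n^{2} - 5 H$)
$d{\left(c \right)} = \frac{89 c}{790}$ ($d{\left(c \right)} = c \frac{1}{79} + c \frac{1}{10} = \frac{c}{79} + \frac{c}{10} = \frac{89 c}{790}$)
$\frac{25320 + 13990}{d{\left(116 \right)} + - 34 a{\left(4,5 \right)} 14} = \frac{25320 + 13990}{\frac{89}{790} \cdot 116 + - 34 \left(5^{2} - 20\right) 14} = \frac{39310}{\frac{5162}{395} + - 34 \left(25 - 20\right) 14} = \frac{39310}{\frac{5162}{395} + \left(-34\right) 5 \cdot 14} = \frac{39310}{\frac{5162}{395} - 2380} = \frac{39310}{- \frac{934938}{395}} = 39310 \left(- \frac{395}{934938}\right) = - \frac{7763725}{467469}$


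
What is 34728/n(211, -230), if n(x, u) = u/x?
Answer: -3663804/115 ≈ -31859.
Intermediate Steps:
34728/n(211, -230) = 34728/((-230/211)) = 34728/((-230*1/211)) = 34728/(-230/211) = 34728*(-211/230) = -3663804/115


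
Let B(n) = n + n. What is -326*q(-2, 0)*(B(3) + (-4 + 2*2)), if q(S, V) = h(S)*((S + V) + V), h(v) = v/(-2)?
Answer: 3912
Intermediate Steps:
B(n) = 2*n
h(v) = -v/2 (h(v) = v*(-1/2) = -v/2)
q(S, V) = -S*(S + 2*V)/2 (q(S, V) = (-S/2)*((S + V) + V) = (-S/2)*(S + 2*V) = -S*(S + 2*V)/2)
-326*q(-2, 0)*(B(3) + (-4 + 2*2)) = -326*(-1/2*(-2)*(-2 + 2*0))*(2*3 + (-4 + 2*2)) = -326*(-1/2*(-2)*(-2 + 0))*(6 + (-4 + 4)) = -326*(-1/2*(-2)*(-2))*(6 + 0) = -(-652)*6 = -326*(-12) = 3912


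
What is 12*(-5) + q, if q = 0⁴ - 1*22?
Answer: -82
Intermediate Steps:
q = -22 (q = 0 - 22 = -22)
12*(-5) + q = 12*(-5) - 22 = -60 - 22 = -82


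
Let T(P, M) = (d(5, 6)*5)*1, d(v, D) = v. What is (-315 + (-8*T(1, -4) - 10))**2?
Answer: 275625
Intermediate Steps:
T(P, M) = 25 (T(P, M) = (5*5)*1 = 25*1 = 25)
(-315 + (-8*T(1, -4) - 10))**2 = (-315 + (-8*25 - 10))**2 = (-315 + (-200 - 10))**2 = (-315 - 210)**2 = (-525)**2 = 275625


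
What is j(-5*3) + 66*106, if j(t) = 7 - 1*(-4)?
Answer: 7007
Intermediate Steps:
j(t) = 11 (j(t) = 7 + 4 = 11)
j(-5*3) + 66*106 = 11 + 66*106 = 11 + 6996 = 7007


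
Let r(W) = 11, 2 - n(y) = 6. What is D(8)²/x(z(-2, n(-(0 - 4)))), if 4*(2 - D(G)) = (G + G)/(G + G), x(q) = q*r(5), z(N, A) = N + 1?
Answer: -49/176 ≈ -0.27841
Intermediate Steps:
n(y) = -4 (n(y) = 2 - 1*6 = 2 - 6 = -4)
z(N, A) = 1 + N
x(q) = 11*q (x(q) = q*11 = 11*q)
D(G) = 7/4 (D(G) = 2 - (G + G)/(4*(G + G)) = 2 - 2*G/(4*(2*G)) = 2 - 2*G*1/(2*G)/4 = 2 - ¼*1 = 2 - ¼ = 7/4)
D(8)²/x(z(-2, n(-(0 - 4)))) = (7/4)²/((11*(1 - 2))) = 49/(16*((11*(-1)))) = (49/16)/(-11) = (49/16)*(-1/11) = -49/176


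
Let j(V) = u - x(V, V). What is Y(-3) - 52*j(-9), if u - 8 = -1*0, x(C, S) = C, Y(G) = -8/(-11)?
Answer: -9716/11 ≈ -883.27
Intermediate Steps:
Y(G) = 8/11 (Y(G) = -8*(-1/11) = 8/11)
u = 8 (u = 8 - 1*0 = 8 + 0 = 8)
j(V) = 8 - V
Y(-3) - 52*j(-9) = 8/11 - 52*(8 - 1*(-9)) = 8/11 - 52*(8 + 9) = 8/11 - 52*17 = 8/11 - 884 = -9716/11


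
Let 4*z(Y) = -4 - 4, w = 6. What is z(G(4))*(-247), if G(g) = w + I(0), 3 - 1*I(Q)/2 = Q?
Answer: 494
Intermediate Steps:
I(Q) = 6 - 2*Q
G(g) = 12 (G(g) = 6 + (6 - 2*0) = 6 + (6 + 0) = 6 + 6 = 12)
z(Y) = -2 (z(Y) = (-4 - 4)/4 = (¼)*(-8) = -2)
z(G(4))*(-247) = -2*(-247) = 494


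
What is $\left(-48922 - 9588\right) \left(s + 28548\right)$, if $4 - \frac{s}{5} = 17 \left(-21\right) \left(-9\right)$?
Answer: $-731550530$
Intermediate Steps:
$s = -16045$ ($s = 20 - 5 \cdot 17 \left(-21\right) \left(-9\right) = 20 - 5 \left(\left(-357\right) \left(-9\right)\right) = 20 - 16065 = -16045$)
$\left(-48922 - 9588\right) \left(s + 28548\right) = \left(-48922 - 9588\right) \left(-16045 + 28548\right) = \left(-58510\right) 12503 = -731550530$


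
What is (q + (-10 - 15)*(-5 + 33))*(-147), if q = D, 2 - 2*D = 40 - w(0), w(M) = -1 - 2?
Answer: 211827/2 ≈ 1.0591e+5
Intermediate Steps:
w(M) = -3
D = -41/2 (D = 1 - (40 - 1*(-3))/2 = 1 - (40 + 3)/2 = 1 - 1/2*43 = 1 - 43/2 = -41/2 ≈ -20.500)
q = -41/2 ≈ -20.500
(q + (-10 - 15)*(-5 + 33))*(-147) = (-41/2 + (-10 - 15)*(-5 + 33))*(-147) = (-41/2 - 25*28)*(-147) = (-41/2 - 700)*(-147) = -1441/2*(-147) = 211827/2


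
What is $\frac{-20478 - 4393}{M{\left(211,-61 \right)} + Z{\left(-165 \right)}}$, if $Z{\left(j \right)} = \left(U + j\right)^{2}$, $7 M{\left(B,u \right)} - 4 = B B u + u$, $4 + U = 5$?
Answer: $\frac{174097}{2527566} \approx 0.068879$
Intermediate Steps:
$U = 1$ ($U = -4 + 5 = 1$)
$M{\left(B,u \right)} = \frac{4}{7} + \frac{u}{7} + \frac{u B^{2}}{7}$ ($M{\left(B,u \right)} = \frac{4}{7} + \frac{B B u + u}{7} = \frac{4}{7} + \frac{B^{2} u + u}{7} = \frac{4}{7} + \frac{u B^{2} + u}{7} = \frac{4}{7} + \frac{u + u B^{2}}{7} = \frac{4}{7} + \left(\frac{u}{7} + \frac{u B^{2}}{7}\right) = \frac{4}{7} + \frac{u}{7} + \frac{u B^{2}}{7}$)
$Z{\left(j \right)} = \left(1 + j\right)^{2}$
$\frac{-20478 - 4393}{M{\left(211,-61 \right)} + Z{\left(-165 \right)}} = \frac{-20478 - 4393}{\left(\frac{4}{7} + \frac{1}{7} \left(-61\right) + \frac{1}{7} \left(-61\right) 211^{2}\right) + \left(1 - 165\right)^{2}} = - \frac{24871}{\left(\frac{4}{7} - \frac{61}{7} + \frac{1}{7} \left(-61\right) 44521\right) + \left(-164\right)^{2}} = - \frac{24871}{\left(\frac{4}{7} - \frac{61}{7} - \frac{2715781}{7}\right) + 26896} = - \frac{24871}{- \frac{2715838}{7} + 26896} = - \frac{24871}{- \frac{2527566}{7}} = \left(-24871\right) \left(- \frac{7}{2527566}\right) = \frac{174097}{2527566}$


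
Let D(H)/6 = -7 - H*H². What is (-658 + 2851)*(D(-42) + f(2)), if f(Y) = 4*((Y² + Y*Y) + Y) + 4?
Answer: 974854290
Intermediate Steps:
f(Y) = 4 + 4*Y + 8*Y² (f(Y) = 4*((Y² + Y²) + Y) + 4 = 4*(2*Y² + Y) + 4 = 4*(Y + 2*Y²) + 4 = (4*Y + 8*Y²) + 4 = 4 + 4*Y + 8*Y²)
D(H) = -42 - 6*H³ (D(H) = 6*(-7 - H*H²) = 6*(-7 - H³) = -42 - 6*H³)
(-658 + 2851)*(D(-42) + f(2)) = (-658 + 2851)*((-42 - 6*(-42)³) + (4 + 4*2 + 8*2²)) = 2193*((-42 - 6*(-74088)) + (4 + 8 + 8*4)) = 2193*((-42 + 444528) + (4 + 8 + 32)) = 2193*(444486 + 44) = 2193*444530 = 974854290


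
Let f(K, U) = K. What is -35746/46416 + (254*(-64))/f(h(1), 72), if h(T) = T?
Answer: -377287121/23208 ≈ -16257.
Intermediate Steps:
-35746/46416 + (254*(-64))/f(h(1), 72) = -35746/46416 + (254*(-64))/1 = -35746*1/46416 - 16256*1 = -17873/23208 - 16256 = -377287121/23208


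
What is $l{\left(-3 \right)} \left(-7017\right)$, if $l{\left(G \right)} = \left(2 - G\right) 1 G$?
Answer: $105255$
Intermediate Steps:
$l{\left(G \right)} = G \left(2 - G\right)$ ($l{\left(G \right)} = \left(2 - G\right) G = G \left(2 - G\right)$)
$l{\left(-3 \right)} \left(-7017\right) = - 3 \left(2 - -3\right) \left(-7017\right) = - 3 \left(2 + 3\right) \left(-7017\right) = \left(-3\right) 5 \left(-7017\right) = \left(-15\right) \left(-7017\right) = 105255$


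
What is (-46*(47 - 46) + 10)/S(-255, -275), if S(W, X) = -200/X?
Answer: -99/2 ≈ -49.500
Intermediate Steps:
(-46*(47 - 46) + 10)/S(-255, -275) = (-46*(47 - 46) + 10)/((-200/(-275))) = (-46*1 + 10)/((-200*(-1/275))) = (-46 + 10)/(8/11) = -36*11/8 = -99/2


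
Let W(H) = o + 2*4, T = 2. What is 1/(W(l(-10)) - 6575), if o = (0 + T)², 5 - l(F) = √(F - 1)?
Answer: -1/6563 ≈ -0.00015237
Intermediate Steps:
l(F) = 5 - √(-1 + F) (l(F) = 5 - √(F - 1) = 5 - √(-1 + F))
o = 4 (o = (0 + 2)² = 2² = 4)
W(H) = 12 (W(H) = 4 + 2*4 = 4 + 8 = 12)
1/(W(l(-10)) - 6575) = 1/(12 - 6575) = 1/(-6563) = -1/6563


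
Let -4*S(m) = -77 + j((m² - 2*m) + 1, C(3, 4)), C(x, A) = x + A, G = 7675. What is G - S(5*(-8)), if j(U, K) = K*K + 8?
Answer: 7670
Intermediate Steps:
C(x, A) = A + x
j(U, K) = 8 + K² (j(U, K) = K² + 8 = 8 + K²)
S(m) = 5 (S(m) = -(-77 + (8 + (4 + 3)²))/4 = -(-77 + (8 + 7²))/4 = -(-77 + (8 + 49))/4 = -(-77 + 57)/4 = -¼*(-20) = 5)
G - S(5*(-8)) = 7675 - 1*5 = 7675 - 5 = 7670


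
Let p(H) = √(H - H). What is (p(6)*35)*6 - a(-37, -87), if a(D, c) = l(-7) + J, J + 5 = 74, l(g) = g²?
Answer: -118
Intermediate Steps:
J = 69 (J = -5 + 74 = 69)
a(D, c) = 118 (a(D, c) = (-7)² + 69 = 49 + 69 = 118)
p(H) = 0 (p(H) = √0 = 0)
(p(6)*35)*6 - a(-37, -87) = (0*35)*6 - 1*118 = 0*6 - 118 = 0 - 118 = -118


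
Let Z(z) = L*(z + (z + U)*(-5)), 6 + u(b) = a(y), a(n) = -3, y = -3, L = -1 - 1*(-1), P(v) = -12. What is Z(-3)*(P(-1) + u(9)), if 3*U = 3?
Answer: 0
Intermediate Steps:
U = 1 (U = (⅓)*3 = 1)
L = 0 (L = -1 + 1 = 0)
u(b) = -9 (u(b) = -6 - 3 = -9)
Z(z) = 0 (Z(z) = 0*(z + (z + 1)*(-5)) = 0*(z + (1 + z)*(-5)) = 0*(z + (-5 - 5*z)) = 0*(-5 - 4*z) = 0)
Z(-3)*(P(-1) + u(9)) = 0*(-12 - 9) = 0*(-21) = 0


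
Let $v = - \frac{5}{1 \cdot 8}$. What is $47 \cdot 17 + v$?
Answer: $\frac{6387}{8} \approx 798.38$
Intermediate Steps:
$v = - \frac{5}{8} \approx -0.625$
$47 \cdot 17 + v = 47 \cdot 17 - \frac{5}{8} = 799 - \frac{5}{8} = \frac{6387}{8}$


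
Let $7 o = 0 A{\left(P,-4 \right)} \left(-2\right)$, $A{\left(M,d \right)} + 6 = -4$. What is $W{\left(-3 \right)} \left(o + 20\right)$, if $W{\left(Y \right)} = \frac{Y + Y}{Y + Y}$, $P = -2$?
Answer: $20$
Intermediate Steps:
$A{\left(M,d \right)} = -10$ ($A{\left(M,d \right)} = -6 - 4 = -10$)
$o = 0$ ($o = \frac{0 \left(-10\right) \left(-2\right)}{7} = \frac{0 \left(-2\right)}{7} = \frac{1}{7} \cdot 0 = 0$)
$W{\left(Y \right)} = 1$ ($W{\left(Y \right)} = \frac{2 Y}{2 Y} = 2 Y \frac{1}{2 Y} = 1$)
$W{\left(-3 \right)} \left(o + 20\right) = 1 \left(0 + 20\right) = 1 \cdot 20 = 20$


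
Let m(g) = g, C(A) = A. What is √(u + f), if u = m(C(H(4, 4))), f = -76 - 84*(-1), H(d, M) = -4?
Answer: 2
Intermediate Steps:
f = 8 (f = -76 + 84 = 8)
u = -4
√(u + f) = √(-4 + 8) = √4 = 2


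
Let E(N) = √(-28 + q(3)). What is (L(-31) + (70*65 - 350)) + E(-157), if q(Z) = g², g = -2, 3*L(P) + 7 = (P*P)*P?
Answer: -17198/3 + 2*I*√6 ≈ -5732.7 + 4.899*I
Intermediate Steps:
L(P) = -7/3 + P³/3 (L(P) = -7/3 + ((P*P)*P)/3 = -7/3 + (P²*P)/3 = -7/3 + P³/3)
q(Z) = 4 (q(Z) = (-2)² = 4)
E(N) = 2*I*√6 (E(N) = √(-28 + 4) = √(-24) = 2*I*√6)
(L(-31) + (70*65 - 350)) + E(-157) = ((-7/3 + (⅓)*(-31)³) + (70*65 - 350)) + 2*I*√6 = ((-7/3 + (⅓)*(-29791)) + (4550 - 350)) + 2*I*√6 = ((-7/3 - 29791/3) + 4200) + 2*I*√6 = (-29798/3 + 4200) + 2*I*√6 = -17198/3 + 2*I*√6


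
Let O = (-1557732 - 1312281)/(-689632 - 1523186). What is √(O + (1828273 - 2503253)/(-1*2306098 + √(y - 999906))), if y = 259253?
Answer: √737606*√((2704046377638 - 956671*I*√740653)/(2306098 - I*√740653))/737606 ≈ 1.2608 + 4.3317e-5*I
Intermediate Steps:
O = 956671/737606 (O = -2870013/(-2212818) = -2870013*(-1/2212818) = 956671/737606 ≈ 1.2970)
√(O + (1828273 - 2503253)/(-1*2306098 + √(y - 999906))) = √(956671/737606 + (1828273 - 2503253)/(-1*2306098 + √(259253 - 999906))) = √(956671/737606 - 674980/(-2306098 + √(-740653))) = √(956671/737606 - 674980/(-2306098 + I*√740653))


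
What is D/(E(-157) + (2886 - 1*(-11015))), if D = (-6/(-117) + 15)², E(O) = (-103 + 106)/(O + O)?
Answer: 108194666/6639029631 ≈ 0.016297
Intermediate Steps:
E(O) = 3/(2*O) (E(O) = 3/((2*O)) = 3*(1/(2*O)) = 3/(2*O))
D = 344569/1521 (D = (-6*(-1/117) + 15)² = (2/39 + 15)² = (587/39)² = 344569/1521 ≈ 226.54)
D/(E(-157) + (2886 - 1*(-11015))) = 344569/(1521*((3/2)/(-157) + (2886 - 1*(-11015)))) = 344569/(1521*((3/2)*(-1/157) + (2886 + 11015))) = 344569/(1521*(-3/314 + 13901)) = 344569/(1521*(4364911/314)) = (344569/1521)*(314/4364911) = 108194666/6639029631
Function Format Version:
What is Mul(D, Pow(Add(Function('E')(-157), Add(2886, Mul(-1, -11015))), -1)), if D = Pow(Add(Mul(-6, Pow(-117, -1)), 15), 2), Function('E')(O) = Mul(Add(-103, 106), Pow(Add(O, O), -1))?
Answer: Rational(108194666, 6639029631) ≈ 0.016297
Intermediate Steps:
Function('E')(O) = Mul(Rational(3, 2), Pow(O, -1)) (Function('E')(O) = Mul(3, Pow(Mul(2, O), -1)) = Mul(3, Mul(Rational(1, 2), Pow(O, -1))) = Mul(Rational(3, 2), Pow(O, -1)))
D = Rational(344569, 1521) (D = Pow(Add(Mul(-6, Rational(-1, 117)), 15), 2) = Pow(Add(Rational(2, 39), 15), 2) = Pow(Rational(587, 39), 2) = Rational(344569, 1521) ≈ 226.54)
Mul(D, Pow(Add(Function('E')(-157), Add(2886, Mul(-1, -11015))), -1)) = Mul(Rational(344569, 1521), Pow(Add(Mul(Rational(3, 2), Pow(-157, -1)), Add(2886, Mul(-1, -11015))), -1)) = Mul(Rational(344569, 1521), Pow(Add(Mul(Rational(3, 2), Rational(-1, 157)), Add(2886, 11015)), -1)) = Mul(Rational(344569, 1521), Pow(Add(Rational(-3, 314), 13901), -1)) = Mul(Rational(344569, 1521), Pow(Rational(4364911, 314), -1)) = Mul(Rational(344569, 1521), Rational(314, 4364911)) = Rational(108194666, 6639029631)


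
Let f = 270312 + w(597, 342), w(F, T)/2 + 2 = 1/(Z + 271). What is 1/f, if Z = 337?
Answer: 304/82173633 ≈ 3.6995e-6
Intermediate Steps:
w(F, T) = -1215/304 (w(F, T) = -4 + 2/(337 + 271) = -4 + 2/608 = -4 + 2*(1/608) = -4 + 1/304 = -1215/304)
f = 82173633/304 (f = 270312 - 1215/304 = 82173633/304 ≈ 2.7031e+5)
1/f = 1/(82173633/304) = 304/82173633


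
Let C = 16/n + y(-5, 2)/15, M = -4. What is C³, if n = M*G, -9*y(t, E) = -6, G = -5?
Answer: 54872/91125 ≈ 0.60216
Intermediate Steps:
y(t, E) = ⅔ (y(t, E) = -⅑*(-6) = ⅔)
n = 20 (n = -4*(-5) = 20)
C = 38/45 (C = 16/20 + (⅔)/15 = 16*(1/20) + (⅔)*(1/15) = ⅘ + 2/45 = 38/45 ≈ 0.84444)
C³ = (38/45)³ = 54872/91125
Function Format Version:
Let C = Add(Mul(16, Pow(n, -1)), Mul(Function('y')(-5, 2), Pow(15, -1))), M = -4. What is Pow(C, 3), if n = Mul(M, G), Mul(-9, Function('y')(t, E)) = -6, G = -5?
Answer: Rational(54872, 91125) ≈ 0.60216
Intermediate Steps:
Function('y')(t, E) = Rational(2, 3) (Function('y')(t, E) = Mul(Rational(-1, 9), -6) = Rational(2, 3))
n = 20 (n = Mul(-4, -5) = 20)
C = Rational(38, 45) (C = Add(Mul(16, Pow(20, -1)), Mul(Rational(2, 3), Pow(15, -1))) = Add(Mul(16, Rational(1, 20)), Mul(Rational(2, 3), Rational(1, 15))) = Add(Rational(4, 5), Rational(2, 45)) = Rational(38, 45) ≈ 0.84444)
Pow(C, 3) = Pow(Rational(38, 45), 3) = Rational(54872, 91125)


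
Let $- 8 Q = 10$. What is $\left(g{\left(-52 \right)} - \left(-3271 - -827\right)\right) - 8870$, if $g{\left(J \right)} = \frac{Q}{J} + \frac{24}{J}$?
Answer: $- \frac{102823}{16} \approx -6426.4$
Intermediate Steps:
$Q = - \frac{5}{4}$ ($Q = \left(- \frac{1}{8}\right) 10 = - \frac{5}{4} \approx -1.25$)
$g{\left(J \right)} = \frac{91}{4 J}$ ($g{\left(J \right)} = - \frac{5}{4 J} + \frac{24}{J} = \frac{91}{4 J}$)
$\left(g{\left(-52 \right)} - \left(-3271 - -827\right)\right) - 8870 = \left(\frac{91}{4 \left(-52\right)} - \left(-3271 - -827\right)\right) - 8870 = \left(\frac{91}{4} \left(- \frac{1}{52}\right) - \left(-3271 + 827\right)\right) - 8870 = \left(- \frac{7}{16} - -2444\right) - 8870 = \left(- \frac{7}{16} + 2444\right) - 8870 = \frac{39097}{16} - 8870 = - \frac{102823}{16}$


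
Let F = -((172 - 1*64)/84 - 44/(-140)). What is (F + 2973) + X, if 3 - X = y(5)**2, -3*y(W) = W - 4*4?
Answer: 133243/45 ≈ 2961.0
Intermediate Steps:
y(W) = 16/3 - W/3 (y(W) = -(W - 4*4)/3 = -(W - 16)/3 = -(-16 + W)/3 = 16/3 - W/3)
F = -8/5 (F = -((172 - 64)*(1/84) - 44*(-1/140)) = -(108*(1/84) + 11/35) = -(9/7 + 11/35) = -1*8/5 = -8/5 ≈ -1.6000)
X = -94/9 (X = 3 - (16/3 - 1/3*5)**2 = 3 - (16/3 - 5/3)**2 = 3 - (11/3)**2 = 3 - 1*121/9 = 3 - 121/9 = -94/9 ≈ -10.444)
(F + 2973) + X = (-8/5 + 2973) - 94/9 = 14857/5 - 94/9 = 133243/45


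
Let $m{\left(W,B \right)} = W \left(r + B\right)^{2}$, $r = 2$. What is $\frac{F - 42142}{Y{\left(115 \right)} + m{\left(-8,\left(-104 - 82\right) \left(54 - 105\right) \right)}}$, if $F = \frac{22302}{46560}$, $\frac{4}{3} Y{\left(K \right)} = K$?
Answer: $\frac{327018203}{5588574030220} \approx 5.8516 \cdot 10^{-5}$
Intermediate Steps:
$Y{\left(K \right)} = \frac{3 K}{4}$
$F = \frac{3717}{7760}$ ($F = 22302 \cdot \frac{1}{46560} = \frac{3717}{7760} \approx 0.47899$)
$m{\left(W,B \right)} = W \left(2 + B\right)^{2}$
$\frac{F - 42142}{Y{\left(115 \right)} + m{\left(-8,\left(-104 - 82\right) \left(54 - 105\right) \right)}} = \frac{\frac{3717}{7760} - 42142}{\frac{3}{4} \cdot 115 - 8 \left(2 + \left(-104 - 82\right) \left(54 - 105\right)\right)^{2}} = - \frac{327018203}{7760 \left(\frac{345}{4} - 8 \left(2 - -9486\right)^{2}\right)} = - \frac{327018203}{7760 \left(\frac{345}{4} - 8 \left(2 + 9486\right)^{2}\right)} = - \frac{327018203}{7760 \left(\frac{345}{4} - 8 \cdot 9488^{2}\right)} = - \frac{327018203}{7760 \left(\frac{345}{4} - 720177152\right)} = - \frac{327018203}{7760 \left(- \frac{2880708263}{4}\right)} = \left(- \frac{327018203}{7760}\right) \left(- \frac{4}{2880708263}\right) = \frac{327018203}{5588574030220}$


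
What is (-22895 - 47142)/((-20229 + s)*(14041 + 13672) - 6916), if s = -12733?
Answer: 70037/913482822 ≈ 7.6670e-5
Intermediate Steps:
(-22895 - 47142)/((-20229 + s)*(14041 + 13672) - 6916) = (-22895 - 47142)/((-20229 - 12733)*(14041 + 13672) - 6916) = -70037/(-32962*27713 - 6916) = -70037/(-913475906 - 6916) = -70037/(-913482822) = -70037*(-1/913482822) = 70037/913482822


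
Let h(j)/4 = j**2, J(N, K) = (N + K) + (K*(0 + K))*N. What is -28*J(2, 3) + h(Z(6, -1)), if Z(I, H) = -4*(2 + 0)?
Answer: -388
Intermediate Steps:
Z(I, H) = -8 (Z(I, H) = -4*2 = -8)
J(N, K) = K + N + N*K**2 (J(N, K) = (K + N) + (K*K)*N = (K + N) + K**2*N = (K + N) + N*K**2 = K + N + N*K**2)
h(j) = 4*j**2
-28*J(2, 3) + h(Z(6, -1)) = -28*(3 + 2 + 2*3**2) + 4*(-8)**2 = -28*(3 + 2 + 2*9) + 4*64 = -28*(3 + 2 + 18) + 256 = -28*23 + 256 = -644 + 256 = -388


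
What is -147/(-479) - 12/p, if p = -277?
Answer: 46467/132683 ≈ 0.35021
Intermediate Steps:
-147/(-479) - 12/p = -147/(-479) - 12/(-277) = -147*(-1/479) - 12*(-1/277) = 147/479 + 12/277 = 46467/132683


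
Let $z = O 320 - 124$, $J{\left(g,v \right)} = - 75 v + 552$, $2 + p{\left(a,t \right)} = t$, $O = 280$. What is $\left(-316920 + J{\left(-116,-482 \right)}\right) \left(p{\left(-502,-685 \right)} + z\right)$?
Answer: $-24880276002$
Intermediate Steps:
$p{\left(a,t \right)} = -2 + t$
$J{\left(g,v \right)} = 552 - 75 v$
$z = 89476$ ($z = 280 \cdot 320 - 124 = 89600 - 124 = 89476$)
$\left(-316920 + J{\left(-116,-482 \right)}\right) \left(p{\left(-502,-685 \right)} + z\right) = \left(-316920 + \left(552 - -36150\right)\right) \left(\left(-2 - 685\right) + 89476\right) = \left(-316920 + \left(552 + 36150\right)\right) \left(-687 + 89476\right) = \left(-316920 + 36702\right) 88789 = \left(-280218\right) 88789 = -24880276002$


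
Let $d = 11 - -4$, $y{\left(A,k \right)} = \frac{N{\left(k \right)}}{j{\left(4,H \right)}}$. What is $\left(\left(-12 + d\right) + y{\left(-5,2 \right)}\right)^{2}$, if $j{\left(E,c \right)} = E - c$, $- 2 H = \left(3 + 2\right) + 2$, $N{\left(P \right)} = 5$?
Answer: $\frac{121}{9} \approx 13.444$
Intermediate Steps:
$H = - \frac{7}{2}$ ($H = - \frac{\left(3 + 2\right) + 2}{2} = - \frac{5 + 2}{2} = \left(- \frac{1}{2}\right) 7 = - \frac{7}{2} \approx -3.5$)
$y{\left(A,k \right)} = \frac{2}{3}$ ($y{\left(A,k \right)} = \frac{5}{4 - - \frac{7}{2}} = \frac{5}{4 + \frac{7}{2}} = \frac{5}{\frac{15}{2}} = 5 \cdot \frac{2}{15} = \frac{2}{3}$)
$d = 15$ ($d = 11 + 4 = 15$)
$\left(\left(-12 + d\right) + y{\left(-5,2 \right)}\right)^{2} = \left(\left(-12 + 15\right) + \frac{2}{3}\right)^{2} = \left(3 + \frac{2}{3}\right)^{2} = \left(\frac{11}{3}\right)^{2} = \frac{121}{9}$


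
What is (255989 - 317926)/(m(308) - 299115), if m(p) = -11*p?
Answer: 61937/302503 ≈ 0.20475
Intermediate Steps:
(255989 - 317926)/(m(308) - 299115) = (255989 - 317926)/(-11*308 - 299115) = -61937/(-3388 - 299115) = -61937/(-302503) = -61937*(-1/302503) = 61937/302503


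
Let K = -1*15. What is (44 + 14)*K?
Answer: -870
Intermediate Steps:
K = -15
(44 + 14)*K = (44 + 14)*(-15) = 58*(-15) = -870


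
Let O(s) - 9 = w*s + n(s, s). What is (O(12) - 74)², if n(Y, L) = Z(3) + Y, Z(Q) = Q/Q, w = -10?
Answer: 29584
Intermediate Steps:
Z(Q) = 1
n(Y, L) = 1 + Y
O(s) = 10 - 9*s (O(s) = 9 + (-10*s + (1 + s)) = 9 + (1 - 9*s) = 10 - 9*s)
(O(12) - 74)² = ((10 - 9*12) - 74)² = ((10 - 108) - 74)² = (-98 - 74)² = (-172)² = 29584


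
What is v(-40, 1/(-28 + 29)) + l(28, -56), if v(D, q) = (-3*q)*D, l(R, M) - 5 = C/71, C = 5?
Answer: 8880/71 ≈ 125.07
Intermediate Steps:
l(R, M) = 360/71 (l(R, M) = 5 + 5/71 = 360/71)
v(D, q) = -3*D*q
v(-40, 1/(-28 + 29)) + l(28, -56) = -3*(-40)/(-28 + 29) + 360/71 = -3*(-40)/1 + 360/71 = -3*(-40)*1 + 360/71 = 120 + 360/71 = 8880/71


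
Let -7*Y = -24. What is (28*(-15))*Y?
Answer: -1440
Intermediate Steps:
Y = 24/7 (Y = -⅐*(-24) = 24/7 ≈ 3.4286)
(28*(-15))*Y = (28*(-15))*(24/7) = -420*24/7 = -1440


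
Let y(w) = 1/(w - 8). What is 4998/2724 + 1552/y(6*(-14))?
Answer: -64823103/454 ≈ -1.4278e+5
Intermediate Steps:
y(w) = 1/(-8 + w)
4998/2724 + 1552/y(6*(-14)) = 4998/2724 + 1552/(1/(-8 + 6*(-14))) = 4998*(1/2724) + 1552/(1/(-8 - 84)) = 833/454 + 1552/(1/(-92)) = 833/454 + 1552/(-1/92) = 833/454 + 1552*(-92) = 833/454 - 142784 = -64823103/454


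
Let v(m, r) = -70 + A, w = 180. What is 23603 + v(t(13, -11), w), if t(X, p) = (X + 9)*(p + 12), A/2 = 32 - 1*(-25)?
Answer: 23647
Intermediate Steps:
A = 114 (A = 2*(32 - 1*(-25)) = 2*(32 + 25) = 2*57 = 114)
t(X, p) = (9 + X)*(12 + p)
v(m, r) = 44 (v(m, r) = -70 + 114 = 44)
23603 + v(t(13, -11), w) = 23603 + 44 = 23647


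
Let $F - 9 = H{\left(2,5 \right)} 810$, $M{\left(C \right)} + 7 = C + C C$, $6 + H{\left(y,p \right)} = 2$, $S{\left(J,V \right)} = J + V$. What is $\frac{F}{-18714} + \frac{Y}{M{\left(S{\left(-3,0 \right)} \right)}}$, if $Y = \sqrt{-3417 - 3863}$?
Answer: $\frac{1077}{6238} - 4 i \sqrt{455} \approx 0.17265 - 85.323 i$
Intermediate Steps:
$H{\left(y,p \right)} = -4$ ($H{\left(y,p \right)} = -6 + 2 = -4$)
$M{\left(C \right)} = -7 + C + C^{2}$ ($M{\left(C \right)} = -7 + \left(C + C C\right) = -7 + \left(C + C^{2}\right) = -7 + C + C^{2}$)
$Y = 4 i \sqrt{455}$ ($Y = \sqrt{-7280} = 4 i \sqrt{455} \approx 85.323 i$)
$F = -3231$ ($F = 9 - 3240 = -3231$)
$\frac{F}{-18714} + \frac{Y}{M{\left(S{\left(-3,0 \right)} \right)}} = - \frac{3231}{-18714} + \frac{4 i \sqrt{455}}{-7 + \left(-3 + 0\right) + \left(-3 + 0\right)^{2}} = \left(-3231\right) \left(- \frac{1}{18714}\right) + \frac{4 i \sqrt{455}}{-7 - 3 + \left(-3\right)^{2}} = \frac{1077}{6238} + \frac{4 i \sqrt{455}}{-7 - 3 + 9} = \frac{1077}{6238} + \frac{4 i \sqrt{455}}{-1} = \frac{1077}{6238} + 4 i \sqrt{455} \left(-1\right) = \frac{1077}{6238} - 4 i \sqrt{455}$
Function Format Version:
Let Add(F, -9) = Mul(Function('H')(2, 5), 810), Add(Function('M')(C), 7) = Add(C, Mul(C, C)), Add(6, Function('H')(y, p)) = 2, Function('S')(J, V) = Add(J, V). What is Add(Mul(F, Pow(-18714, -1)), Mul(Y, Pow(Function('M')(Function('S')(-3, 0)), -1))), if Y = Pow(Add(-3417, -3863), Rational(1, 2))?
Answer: Add(Rational(1077, 6238), Mul(-4, I, Pow(455, Rational(1, 2)))) ≈ Add(0.17265, Mul(-85.323, I))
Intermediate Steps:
Function('H')(y, p) = -4 (Function('H')(y, p) = Add(-6, 2) = -4)
Function('M')(C) = Add(-7, C, Pow(C, 2)) (Function('M')(C) = Add(-7, Add(C, Mul(C, C))) = Add(-7, Add(C, Pow(C, 2))) = Add(-7, C, Pow(C, 2)))
Y = Mul(4, I, Pow(455, Rational(1, 2))) (Y = Pow(-7280, Rational(1, 2)) = Mul(4, I, Pow(455, Rational(1, 2))) ≈ Mul(85.323, I))
F = -3231 (F = Add(9, Mul(-4, 810)) = Add(9, -3240) = -3231)
Add(Mul(F, Pow(-18714, -1)), Mul(Y, Pow(Function('M')(Function('S')(-3, 0)), -1))) = Add(Mul(-3231, Pow(-18714, -1)), Mul(Mul(4, I, Pow(455, Rational(1, 2))), Pow(Add(-7, Add(-3, 0), Pow(Add(-3, 0), 2)), -1))) = Add(Mul(-3231, Rational(-1, 18714)), Mul(Mul(4, I, Pow(455, Rational(1, 2))), Pow(Add(-7, -3, Pow(-3, 2)), -1))) = Add(Rational(1077, 6238), Mul(Mul(4, I, Pow(455, Rational(1, 2))), Pow(Add(-7, -3, 9), -1))) = Add(Rational(1077, 6238), Mul(Mul(4, I, Pow(455, Rational(1, 2))), Pow(-1, -1))) = Add(Rational(1077, 6238), Mul(Mul(4, I, Pow(455, Rational(1, 2))), -1)) = Add(Rational(1077, 6238), Mul(-4, I, Pow(455, Rational(1, 2))))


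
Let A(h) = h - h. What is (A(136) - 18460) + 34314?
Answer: 15854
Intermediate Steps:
A(h) = 0
(A(136) - 18460) + 34314 = (0 - 18460) + 34314 = -18460 + 34314 = 15854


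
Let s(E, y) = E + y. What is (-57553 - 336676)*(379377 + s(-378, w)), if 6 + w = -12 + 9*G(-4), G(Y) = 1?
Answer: -149408848710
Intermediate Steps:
w = -9 (w = -6 + (-12 + 9*1) = -6 + (-12 + 9) = -6 - 3 = -9)
(-57553 - 336676)*(379377 + s(-378, w)) = (-57553 - 336676)*(379377 + (-378 - 9)) = -394229*(379377 - 387) = -394229*378990 = -149408848710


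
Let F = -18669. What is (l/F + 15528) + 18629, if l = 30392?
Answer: 637646641/18669 ≈ 34155.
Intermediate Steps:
(l/F + 15528) + 18629 = (30392/(-18669) + 15528) + 18629 = (30392*(-1/18669) + 15528) + 18629 = (-30392/18669 + 15528) + 18629 = 289861840/18669 + 18629 = 637646641/18669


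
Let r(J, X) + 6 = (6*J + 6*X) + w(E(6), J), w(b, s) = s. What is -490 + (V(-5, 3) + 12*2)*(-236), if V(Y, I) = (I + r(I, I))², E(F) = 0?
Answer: -312010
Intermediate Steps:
r(J, X) = -6 + 6*X + 7*J (r(J, X) = -6 + ((6*J + 6*X) + J) = -6 + (6*X + 7*J) = -6 + 6*X + 7*J)
V(Y, I) = (-6 + 14*I)² (V(Y, I) = (I + (-6 + 6*I + 7*I))² = (I + (-6 + 13*I))² = (-6 + 14*I)²)
-490 + (V(-5, 3) + 12*2)*(-236) = -490 + (4*(-3 + 7*3)² + 12*2)*(-236) = -490 + (4*(-3 + 21)² + 24)*(-236) = -490 + (4*18² + 24)*(-236) = -490 + (4*324 + 24)*(-236) = -490 + (1296 + 24)*(-236) = -490 + 1320*(-236) = -490 - 311520 = -312010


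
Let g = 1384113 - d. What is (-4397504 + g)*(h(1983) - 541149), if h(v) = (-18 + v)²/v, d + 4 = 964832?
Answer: 1417886637210666/661 ≈ 2.1451e+12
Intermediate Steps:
d = 964828 (d = -4 + 964832 = 964828)
h(v) = (-18 + v)²/v
g = 419285 (g = 1384113 - 1*964828 = 1384113 - 964828 = 419285)
(-4397504 + g)*(h(1983) - 541149) = (-4397504 + 419285)*((-18 + 1983)²/1983 - 541149) = -3978219*((1/1983)*1965² - 541149) = -3978219*((1/1983)*3861225 - 541149) = -3978219*(1287075/661 - 541149) = -3978219*(-356412414/661) = 1417886637210666/661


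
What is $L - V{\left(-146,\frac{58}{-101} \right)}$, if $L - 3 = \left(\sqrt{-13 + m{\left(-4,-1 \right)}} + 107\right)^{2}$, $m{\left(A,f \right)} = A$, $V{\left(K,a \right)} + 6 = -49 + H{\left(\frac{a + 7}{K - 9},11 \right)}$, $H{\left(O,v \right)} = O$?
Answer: $\frac{179876599}{15655} + 214 i \sqrt{17} \approx 11490.0 + 882.34 i$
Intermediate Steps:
$V{\left(K,a \right)} = -55 + \frac{7 + a}{-9 + K}$ ($V{\left(K,a \right)} = -6 - \left(49 - \frac{a + 7}{K - 9}\right) = -6 - \left(49 - \frac{7 + a}{-9 + K}\right) = -55 + \frac{7 + a}{-9 + K}$)
$L = 3 + \left(107 + i \sqrt{17}\right)^{2}$ ($L = 3 + \left(\sqrt{-13 - 4} + 107\right)^{2} = 3 + \left(\sqrt{-17} + 107\right)^{2} = 3 + \left(i \sqrt{17} + 107\right)^{2} = 3 + \left(107 + i \sqrt{17}\right)^{2} \approx 11435.0 + 882.34 i$)
$L - V{\left(-146,\frac{58}{-101} \right)} = \left(11435 + 214 i \sqrt{17}\right) - \frac{502 + \frac{58}{-101} - -8030}{-9 - 146} = \left(11435 + 214 i \sqrt{17}\right) - \frac{502 + 58 \left(- \frac{1}{101}\right) + 8030}{-155} = \left(11435 + 214 i \sqrt{17}\right) - - \frac{502 - \frac{58}{101} + 8030}{155} = \left(11435 + 214 i \sqrt{17}\right) - \left(- \frac{1}{155}\right) \frac{861674}{101} = \left(11435 + 214 i \sqrt{17}\right) - - \frac{861674}{15655} = \left(11435 + 214 i \sqrt{17}\right) + \frac{861674}{15655} = \frac{179876599}{15655} + 214 i \sqrt{17}$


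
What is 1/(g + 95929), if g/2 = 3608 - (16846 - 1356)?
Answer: 1/72165 ≈ 1.3857e-5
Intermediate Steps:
g = -23764 (g = 2*(3608 - (16846 - 1356)) = 2*(3608 - 1*15490) = 2*(3608 - 15490) = 2*(-11882) = -23764)
1/(g + 95929) = 1/(-23764 + 95929) = 1/72165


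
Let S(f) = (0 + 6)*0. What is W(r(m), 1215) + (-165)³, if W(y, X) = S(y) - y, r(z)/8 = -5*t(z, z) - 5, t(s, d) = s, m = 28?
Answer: -4490965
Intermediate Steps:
S(f) = 0 (S(f) = 6*0 = 0)
r(z) = -40 - 40*z (r(z) = 8*(-5*z - 5) = 8*(-5 - 5*z) = -40 - 40*z)
W(y, X) = -y (W(y, X) = 0 - y = -y)
W(r(m), 1215) + (-165)³ = -(-40 - 40*28) + (-165)³ = -(-40 - 1120) - 4492125 = -1*(-1160) - 4492125 = 1160 - 4492125 = -4490965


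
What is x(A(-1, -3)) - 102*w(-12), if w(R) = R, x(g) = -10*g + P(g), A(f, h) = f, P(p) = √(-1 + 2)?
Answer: 1235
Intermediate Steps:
P(p) = 1 (P(p) = √1 = 1)
x(g) = 1 - 10*g (x(g) = -10*g + 1 = 1 - 10*g)
x(A(-1, -3)) - 102*w(-12) = (1 - 10*(-1)) - 102*(-12) = (1 + 10) + 1224 = 11 + 1224 = 1235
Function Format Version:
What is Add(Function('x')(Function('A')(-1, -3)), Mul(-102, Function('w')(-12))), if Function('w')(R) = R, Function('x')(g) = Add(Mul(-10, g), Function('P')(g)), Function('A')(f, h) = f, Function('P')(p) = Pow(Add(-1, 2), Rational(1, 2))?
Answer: 1235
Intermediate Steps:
Function('P')(p) = 1 (Function('P')(p) = Pow(1, Rational(1, 2)) = 1)
Function('x')(g) = Add(1, Mul(-10, g)) (Function('x')(g) = Add(Mul(-10, g), 1) = Add(1, Mul(-10, g)))
Add(Function('x')(Function('A')(-1, -3)), Mul(-102, Function('w')(-12))) = Add(Add(1, Mul(-10, -1)), Mul(-102, -12)) = Add(Add(1, 10), 1224) = Add(11, 1224) = 1235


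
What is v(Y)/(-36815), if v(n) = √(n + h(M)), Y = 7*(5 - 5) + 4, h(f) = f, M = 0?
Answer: -2/36815 ≈ -5.4326e-5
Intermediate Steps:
Y = 4 (Y = 7*0 + 4 = 0 + 4 = 4)
v(n) = √n (v(n) = √(n + 0) = √n)
v(Y)/(-36815) = √4/(-36815) = 2*(-1/36815) = -2/36815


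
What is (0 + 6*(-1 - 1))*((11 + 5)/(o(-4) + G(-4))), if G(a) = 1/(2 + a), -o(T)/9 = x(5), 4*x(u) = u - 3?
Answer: 192/5 ≈ 38.400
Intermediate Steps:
x(u) = -¾ + u/4 (x(u) = (u - 3)/4 = (-3 + u)/4 = -¾ + u/4)
o(T) = -9/2 (o(T) = -9*(-¾ + (¼)*5) = -9*(-¾ + 5/4) = -9*½ = -9/2)
(0 + 6*(-1 - 1))*((11 + 5)/(o(-4) + G(-4))) = (0 + 6*(-1 - 1))*((11 + 5)/(-9/2 + 1/(2 - 4))) = (0 + 6*(-2))*(16/(-9/2 + 1/(-2))) = (0 - 12)*(16/(-9/2 - ½)) = -192/(-5) = -192*(-1)/5 = -12*(-16/5) = 192/5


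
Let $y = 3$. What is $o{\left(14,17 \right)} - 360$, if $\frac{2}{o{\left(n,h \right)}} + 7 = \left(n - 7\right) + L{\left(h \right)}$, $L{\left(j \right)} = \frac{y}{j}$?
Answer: $- \frac{1046}{3} \approx -348.67$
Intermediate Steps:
$L{\left(j \right)} = \frac{3}{j}$
$o{\left(n,h \right)} = \frac{2}{-14 + n + \frac{3}{h}}$ ($o{\left(n,h \right)} = \frac{2}{-7 + \left(\left(n - 7\right) + \frac{3}{h}\right)} = \frac{2}{-7 + \left(\left(-7 + n\right) + \frac{3}{h}\right)} = \frac{2}{-7 + \left(-7 + n + \frac{3}{h}\right)} = \frac{2}{-14 + n + \frac{3}{h}}$)
$o{\left(14,17 \right)} - 360 = 2 \cdot 17 \frac{1}{3 + 17 \left(-14 + 14\right)} - 360 = 2 \cdot 17 \frac{1}{3 + 17 \cdot 0} - 360 = 2 \cdot 17 \frac{1}{3 + 0} - 360 = 2 \cdot 17 \cdot \frac{1}{3} - 360 = \frac{34}{3} - 360 = - \frac{1046}{3}$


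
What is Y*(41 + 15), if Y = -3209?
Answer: -179704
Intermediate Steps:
Y*(41 + 15) = -3209*(41 + 15) = -3209*56 = -179704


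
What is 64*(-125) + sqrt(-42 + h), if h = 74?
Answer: -8000 + 4*sqrt(2) ≈ -7994.3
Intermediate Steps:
64*(-125) + sqrt(-42 + h) = 64*(-125) + sqrt(-42 + 74) = -8000 + sqrt(32) = -8000 + 4*sqrt(2)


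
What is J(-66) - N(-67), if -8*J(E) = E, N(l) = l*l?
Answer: -17923/4 ≈ -4480.8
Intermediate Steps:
N(l) = l**2
J(E) = -E/8
J(-66) - N(-67) = -1/8*(-66) - 1*(-67)**2 = 33/4 - 1*4489 = 33/4 - 4489 = -17923/4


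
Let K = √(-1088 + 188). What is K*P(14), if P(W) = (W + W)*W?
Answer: 11760*I ≈ 11760.0*I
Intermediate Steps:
P(W) = 2*W² (P(W) = (2*W)*W = 2*W²)
K = 30*I (K = √(-900) = 30*I ≈ 30.0*I)
K*P(14) = (30*I)*(2*14²) = (30*I)*(2*196) = (30*I)*392 = 11760*I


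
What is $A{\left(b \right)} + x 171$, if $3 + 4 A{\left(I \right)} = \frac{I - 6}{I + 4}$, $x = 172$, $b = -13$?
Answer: $\frac{264706}{9} \approx 29412.0$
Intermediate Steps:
$A{\left(I \right)} = - \frac{3}{4} + \frac{-6 + I}{4 \left(4 + I\right)}$ ($A{\left(I \right)} = - \frac{3}{4} + \frac{\left(I - 6\right) \frac{1}{I + 4}}{4} = - \frac{3}{4} + \frac{\left(-6 + I\right) \frac{1}{4 + I}}{4} = - \frac{3}{4} + \frac{\frac{1}{4 + I} \left(-6 + I\right)}{4} = - \frac{3}{4} + \frac{-6 + I}{4 \left(4 + I\right)}$)
$A{\left(b \right)} + x 171 = \frac{-9 - -13}{2 \left(4 - 13\right)} + 172 \cdot 171 = \frac{-9 + 13}{2 \left(-9\right)} + 29412 = \frac{1}{2} \left(- \frac{1}{9}\right) 4 + 29412 = - \frac{2}{9} + 29412 = \frac{264706}{9}$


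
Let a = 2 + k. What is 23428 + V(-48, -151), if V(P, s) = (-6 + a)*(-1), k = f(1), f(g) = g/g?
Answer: 23431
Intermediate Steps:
f(g) = 1
k = 1
a = 3 (a = 2 + 1 = 3)
V(P, s) = 3 (V(P, s) = (-6 + 3)*(-1) = -3*(-1) = 3)
23428 + V(-48, -151) = 23428 + 3 = 23431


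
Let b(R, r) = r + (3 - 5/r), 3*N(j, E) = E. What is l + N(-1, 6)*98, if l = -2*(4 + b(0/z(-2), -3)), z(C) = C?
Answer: 554/3 ≈ 184.67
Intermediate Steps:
N(j, E) = E/3
b(R, r) = 3 + r - 5/r (b(R, r) = r + (3 - 5/r) = 3 + r - 5/r)
l = -34/3 (l = -2*(4 + (3 - 3 - 5/(-3))) = -2*(4 + (3 - 3 - 5*(-1/3))) = -2*(4 + (3 - 3 + 5/3)) = -2*(4 + 5/3) = -2*17/3 = -34/3 ≈ -11.333)
l + N(-1, 6)*98 = -34/3 + ((1/3)*6)*98 = -34/3 + 2*98 = -34/3 + 196 = 554/3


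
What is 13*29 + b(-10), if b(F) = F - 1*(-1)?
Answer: 368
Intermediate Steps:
b(F) = 1 + F (b(F) = F + 1 = 1 + F)
13*29 + b(-10) = 13*29 + (1 - 10) = 377 - 9 = 368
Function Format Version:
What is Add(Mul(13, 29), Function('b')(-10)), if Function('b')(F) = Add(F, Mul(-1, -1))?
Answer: 368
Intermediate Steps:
Function('b')(F) = Add(1, F) (Function('b')(F) = Add(F, 1) = Add(1, F))
Add(Mul(13, 29), Function('b')(-10)) = Add(Mul(13, 29), Add(1, -10)) = Add(377, -9) = 368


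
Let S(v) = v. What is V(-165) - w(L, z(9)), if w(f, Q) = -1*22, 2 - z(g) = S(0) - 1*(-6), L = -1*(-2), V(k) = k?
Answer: -143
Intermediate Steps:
L = 2
z(g) = -4 (z(g) = 2 - (0 - 1*(-6)) = 2 - (0 + 6) = 2 - 1*6 = 2 - 6 = -4)
w(f, Q) = -22
V(-165) - w(L, z(9)) = -165 - 1*(-22) = -165 + 22 = -143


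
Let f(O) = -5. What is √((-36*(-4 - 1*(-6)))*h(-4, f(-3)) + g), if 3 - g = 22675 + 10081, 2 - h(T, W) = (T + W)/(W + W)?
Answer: I*√820805/5 ≈ 181.2*I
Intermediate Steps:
h(T, W) = 2 - (T + W)/(2*W) (h(T, W) = 2 - (T + W)/(W + W) = 2 - (T + W)/(2*W))
g = -32753 (g = 3 - (22675 + 10081) = 3 - 1*32756 = 3 - 32756 = -32753)
√((-36*(-4 - 1*(-6)))*h(-4, f(-3)) + g) = √((-36*(-4 - 1*(-6)))*((½)*(-1*(-4) + 3*(-5))/(-5)) - 32753) = √((-36*(-4 + 6))*((½)*(-⅕)*(4 - 15)) - 32753) = √((-36*2)*((½)*(-⅕)*(-11)) - 32753) = √(-72*11/10 - 32753) = √(-396/5 - 32753) = √(-164161/5) = I*√820805/5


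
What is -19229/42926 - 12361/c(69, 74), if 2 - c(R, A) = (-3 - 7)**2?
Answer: 132180961/1051687 ≈ 125.68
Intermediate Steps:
c(R, A) = -98 (c(R, A) = 2 - (-3 - 7)**2 = 2 - 1*(-10)**2 = 2 - 1*100 = 2 - 100 = -98)
-19229/42926 - 12361/c(69, 74) = -19229/42926 - 12361/(-98) = -19229*1/42926 - 12361*(-1/98) = -19229/42926 + 12361/98 = 132180961/1051687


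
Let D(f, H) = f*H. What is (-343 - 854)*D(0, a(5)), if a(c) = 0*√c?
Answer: 0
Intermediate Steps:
a(c) = 0
D(f, H) = H*f
(-343 - 854)*D(0, a(5)) = (-343 - 854)*(0*0) = -1197*0 = 0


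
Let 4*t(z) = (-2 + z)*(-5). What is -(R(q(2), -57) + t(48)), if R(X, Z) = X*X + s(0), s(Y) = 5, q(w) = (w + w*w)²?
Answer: -2487/2 ≈ -1243.5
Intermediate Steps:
q(w) = (w + w²)²
R(X, Z) = 5 + X² (R(X, Z) = X*X + 5 = X² + 5 = 5 + X²)
t(z) = 5/2 - 5*z/4 (t(z) = ((-2 + z)*(-5))/4 = (10 - 5*z)/4 = 5/2 - 5*z/4)
-(R(q(2), -57) + t(48)) = -((5 + (2²*(1 + 2)²)²) + (5/2 - 5/4*48)) = -((5 + (4*3²)²) + (5/2 - 60)) = -((5 + (4*9)²) - 115/2) = -((5 + 36²) - 115/2) = -((5 + 1296) - 115/2) = -(1301 - 115/2) = -1*2487/2 = -2487/2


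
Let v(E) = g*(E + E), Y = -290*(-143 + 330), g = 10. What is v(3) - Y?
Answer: 54290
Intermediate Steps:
Y = -54230 (Y = -290*187 = -54230)
v(E) = 20*E (v(E) = 10*(E + E) = 10*(2*E) = 20*E)
v(3) - Y = 20*3 - 1*(-54230) = 60 + 54230 = 54290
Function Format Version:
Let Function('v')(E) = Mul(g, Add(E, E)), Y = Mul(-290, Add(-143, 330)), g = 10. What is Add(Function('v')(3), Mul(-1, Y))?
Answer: 54290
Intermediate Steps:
Y = -54230 (Y = Mul(-290, 187) = -54230)
Function('v')(E) = Mul(20, E) (Function('v')(E) = Mul(10, Add(E, E)) = Mul(10, Mul(2, E)) = Mul(20, E))
Add(Function('v')(3), Mul(-1, Y)) = Add(Mul(20, 3), Mul(-1, -54230)) = Add(60, 54230) = 54290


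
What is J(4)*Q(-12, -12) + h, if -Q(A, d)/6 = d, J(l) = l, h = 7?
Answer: 295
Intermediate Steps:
Q(A, d) = -6*d
J(4)*Q(-12, -12) + h = 4*(-6*(-12)) + 7 = 4*72 + 7 = 288 + 7 = 295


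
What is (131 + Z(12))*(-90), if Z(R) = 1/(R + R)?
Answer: -47175/4 ≈ -11794.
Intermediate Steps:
Z(R) = 1/(2*R)
(131 + Z(12))*(-90) = (131 + (1/2)/12)*(-90) = (131 + (1/2)*(1/12))*(-90) = (131 + 1/24)*(-90) = (3145/24)*(-90) = -47175/4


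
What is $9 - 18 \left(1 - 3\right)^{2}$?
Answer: $-63$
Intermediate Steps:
$9 - 18 \left(1 - 3\right)^{2} = 9 - 18 \left(-2\right)^{2} = 9 - 72 = -63$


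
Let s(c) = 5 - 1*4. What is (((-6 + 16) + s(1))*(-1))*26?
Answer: -286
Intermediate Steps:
s(c) = 1 (s(c) = 5 - 4 = 1)
(((-6 + 16) + s(1))*(-1))*26 = (((-6 + 16) + 1)*(-1))*26 = ((10 + 1)*(-1))*26 = (11*(-1))*26 = -11*26 = -286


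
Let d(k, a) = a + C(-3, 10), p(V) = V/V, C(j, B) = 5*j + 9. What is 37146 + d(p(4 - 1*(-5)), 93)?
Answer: 37233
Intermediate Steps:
C(j, B) = 9 + 5*j
p(V) = 1
d(k, a) = -6 + a (d(k, a) = a + (9 + 5*(-3)) = a + (9 - 15) = a - 6 = -6 + a)
37146 + d(p(4 - 1*(-5)), 93) = 37146 + (-6 + 93) = 37146 + 87 = 37233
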